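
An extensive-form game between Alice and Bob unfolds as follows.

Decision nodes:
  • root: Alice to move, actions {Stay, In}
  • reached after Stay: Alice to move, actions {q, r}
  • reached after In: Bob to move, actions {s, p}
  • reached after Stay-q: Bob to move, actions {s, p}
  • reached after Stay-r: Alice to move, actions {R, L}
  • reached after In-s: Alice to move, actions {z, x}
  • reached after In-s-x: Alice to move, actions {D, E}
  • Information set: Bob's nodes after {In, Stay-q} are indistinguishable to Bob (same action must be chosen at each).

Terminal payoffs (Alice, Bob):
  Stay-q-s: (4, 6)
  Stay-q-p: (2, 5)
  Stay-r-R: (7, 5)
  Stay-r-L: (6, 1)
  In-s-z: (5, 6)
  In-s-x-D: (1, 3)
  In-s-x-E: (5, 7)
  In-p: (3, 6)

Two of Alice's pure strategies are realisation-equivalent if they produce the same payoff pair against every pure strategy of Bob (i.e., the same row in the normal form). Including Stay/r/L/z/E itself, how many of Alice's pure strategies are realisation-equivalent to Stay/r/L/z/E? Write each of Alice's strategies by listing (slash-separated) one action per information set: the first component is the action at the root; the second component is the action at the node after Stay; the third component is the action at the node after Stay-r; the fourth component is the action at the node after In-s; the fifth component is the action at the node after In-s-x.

Row for Stay/r/L/z/E (columns s, p): (6,1) (6,1).
Under Stay/r/L/z/E, Alice's choice at the node after In-s and at the node after In-s-x can never be reached regardless of what Bob does, so varying those choices leaves every outcome unchanged.
Holding the reachable choices fixed and varying the unreachable ones freely already gives 2 × 2 = 4 equivalent strategies.
No other strategy reproduces this row, so those 4 are the full class: Stay/r/L/z/D, Stay/r/L/z/E, Stay/r/L/x/D, Stay/r/L/x/E.

4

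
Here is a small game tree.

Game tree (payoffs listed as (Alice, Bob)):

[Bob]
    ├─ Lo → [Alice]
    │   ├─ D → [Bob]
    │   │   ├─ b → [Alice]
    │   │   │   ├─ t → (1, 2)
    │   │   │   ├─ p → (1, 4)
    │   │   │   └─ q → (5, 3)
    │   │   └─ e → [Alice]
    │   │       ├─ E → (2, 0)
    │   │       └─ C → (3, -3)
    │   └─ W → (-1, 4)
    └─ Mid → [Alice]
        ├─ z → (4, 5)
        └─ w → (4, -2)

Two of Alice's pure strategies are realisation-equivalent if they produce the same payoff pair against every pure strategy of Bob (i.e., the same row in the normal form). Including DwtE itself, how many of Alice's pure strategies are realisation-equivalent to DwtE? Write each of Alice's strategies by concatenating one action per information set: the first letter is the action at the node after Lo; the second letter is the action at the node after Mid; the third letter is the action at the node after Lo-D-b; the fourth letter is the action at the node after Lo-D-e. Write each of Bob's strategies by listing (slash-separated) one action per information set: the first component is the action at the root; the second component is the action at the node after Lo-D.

Row for DwtE (columns Lo/b, Lo/e, Mid/b, Mid/e): (1,2) (2,0) (4,-2) (4,-2).
Every one of Alice's information sets is on the play path for some reply by Bob when Alice follows DwtE.
Changing the action at any of them therefore changes at least one column, so only DwtE itself gives this row.

1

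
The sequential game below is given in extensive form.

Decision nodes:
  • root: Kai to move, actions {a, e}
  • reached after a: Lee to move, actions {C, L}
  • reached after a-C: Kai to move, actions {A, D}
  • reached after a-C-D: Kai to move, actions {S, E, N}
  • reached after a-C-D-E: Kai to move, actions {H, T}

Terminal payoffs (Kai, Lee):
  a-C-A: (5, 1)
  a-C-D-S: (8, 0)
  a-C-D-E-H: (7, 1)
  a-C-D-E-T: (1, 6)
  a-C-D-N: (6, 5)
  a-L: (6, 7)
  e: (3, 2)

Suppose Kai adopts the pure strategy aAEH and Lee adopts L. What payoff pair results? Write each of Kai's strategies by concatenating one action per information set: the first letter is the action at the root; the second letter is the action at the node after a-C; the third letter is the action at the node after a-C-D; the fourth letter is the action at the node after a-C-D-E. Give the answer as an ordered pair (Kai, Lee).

(6, 7)

Trace the play path from the root:
  Kai plays a
  Lee plays L at [a]
→ terminal payoff (6, 7).
(Kai's choice at the node after a-C is never reached on this path, so it doesn't affect the outcome.)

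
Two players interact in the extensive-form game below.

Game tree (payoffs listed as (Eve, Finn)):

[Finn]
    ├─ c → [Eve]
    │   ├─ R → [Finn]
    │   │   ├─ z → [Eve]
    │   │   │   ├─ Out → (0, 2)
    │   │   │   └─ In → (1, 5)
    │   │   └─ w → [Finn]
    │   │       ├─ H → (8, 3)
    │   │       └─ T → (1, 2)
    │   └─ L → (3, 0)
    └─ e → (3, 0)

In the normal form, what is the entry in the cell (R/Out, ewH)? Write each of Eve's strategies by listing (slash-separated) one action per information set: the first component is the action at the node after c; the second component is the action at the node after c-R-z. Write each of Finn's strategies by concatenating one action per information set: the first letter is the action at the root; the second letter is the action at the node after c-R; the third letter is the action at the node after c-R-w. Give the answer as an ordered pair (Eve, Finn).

(3, 0)

Trace the play path from the root:
  Finn plays e
→ terminal payoff (3, 0).
(Eve's choice at the node after c is never reached on this path, so it doesn't affect the outcome.)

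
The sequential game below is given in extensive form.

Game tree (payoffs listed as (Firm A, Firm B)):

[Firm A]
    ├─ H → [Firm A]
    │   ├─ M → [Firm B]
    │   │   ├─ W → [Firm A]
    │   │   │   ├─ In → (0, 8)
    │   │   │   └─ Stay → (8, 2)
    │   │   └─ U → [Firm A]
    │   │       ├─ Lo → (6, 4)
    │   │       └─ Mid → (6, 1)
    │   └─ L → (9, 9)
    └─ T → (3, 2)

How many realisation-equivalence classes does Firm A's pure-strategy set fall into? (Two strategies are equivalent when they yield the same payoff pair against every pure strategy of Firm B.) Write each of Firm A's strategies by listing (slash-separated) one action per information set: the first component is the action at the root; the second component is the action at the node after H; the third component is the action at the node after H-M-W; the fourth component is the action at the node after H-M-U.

6

Firm A has 16 pure strategies: H/M/In/Lo, H/M/In/Mid, H/M/Stay/Lo, H/M/Stay/Mid, H/L/In/Lo, H/L/In/Mid, H/L/Stay/Lo, H/L/Stay/Mid, T/M/In/Lo, T/M/In/Mid, T/M/Stay/Lo, T/M/Stay/Mid, T/L/In/Lo, T/L/In/Mid, T/L/Stay/Lo, T/L/Stay/Mid. Columns: W, U.
{H/M/In/Lo} → row (0,8) (6,4)
{H/M/In/Mid} → row (0,8) (6,1)
{H/M/Stay/Lo} → row (8,2) (6,4)
{H/M/Stay/Mid} → row (8,2) (6,1)
{H/L/In/Lo, H/L/In/Mid, H/L/Stay/Lo, H/L/Stay/Mid} → row (9,9) (9,9)
{T/M/In/Lo, T/M/In/Mid, T/M/Stay/Lo, T/M/Stay/Mid, T/L/In/Lo, T/L/In/Mid, T/L/Stay/Lo, T/L/Stay/Mid} → row (3,2) (3,2)
That's 6 distinct rows out of 16 strategies.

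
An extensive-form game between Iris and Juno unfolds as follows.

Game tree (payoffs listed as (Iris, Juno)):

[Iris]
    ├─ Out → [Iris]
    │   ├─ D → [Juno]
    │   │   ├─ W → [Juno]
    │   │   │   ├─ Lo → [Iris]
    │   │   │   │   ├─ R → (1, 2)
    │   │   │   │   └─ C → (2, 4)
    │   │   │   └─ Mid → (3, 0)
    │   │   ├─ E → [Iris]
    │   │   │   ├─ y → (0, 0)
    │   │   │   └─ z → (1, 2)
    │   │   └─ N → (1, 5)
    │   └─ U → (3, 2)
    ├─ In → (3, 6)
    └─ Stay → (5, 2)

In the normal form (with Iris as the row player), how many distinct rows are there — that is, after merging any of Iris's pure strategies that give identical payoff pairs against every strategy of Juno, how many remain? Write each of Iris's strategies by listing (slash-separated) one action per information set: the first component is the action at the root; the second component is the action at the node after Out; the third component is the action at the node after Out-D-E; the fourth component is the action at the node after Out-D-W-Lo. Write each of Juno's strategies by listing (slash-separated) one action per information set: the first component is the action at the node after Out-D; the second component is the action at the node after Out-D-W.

7

Iris has 24 pure strategies: Out/D/y/R, Out/D/y/C, Out/D/z/R, Out/D/z/C, Out/U/y/R, Out/U/y/C, Out/U/z/R, Out/U/z/C, In/D/y/R, In/D/y/C, In/D/z/R, In/D/z/C, In/U/y/R, In/U/y/C, In/U/z/R, In/U/z/C, Stay/D/y/R, Stay/D/y/C, Stay/D/z/R, Stay/D/z/C, Stay/U/y/R, Stay/U/y/C, Stay/U/z/R, Stay/U/z/C. Columns: W/Lo, W/Mid, E/Lo, E/Mid, N/Lo, N/Mid.
{Out/D/y/R} → row (1,2) (3,0) (0,0) (0,0) (1,5) (1,5)
{Out/D/y/C} → row (2,4) (3,0) (0,0) (0,0) (1,5) (1,5)
{Out/D/z/R} → row (1,2) (3,0) (1,2) (1,2) (1,5) (1,5)
{Out/D/z/C} → row (2,4) (3,0) (1,2) (1,2) (1,5) (1,5)
{Out/U/y/R, Out/U/y/C, Out/U/z/R, Out/U/z/C} → row (3,2) (3,2) (3,2) (3,2) (3,2) (3,2)
{In/D/y/R, In/D/y/C, In/D/z/R, In/D/z/C, In/U/y/R, In/U/y/C, In/U/z/R, In/U/z/C} → row (3,6) (3,6) (3,6) (3,6) (3,6) (3,6)
{Stay/D/y/R, Stay/D/y/C, Stay/D/z/R, Stay/D/z/C, Stay/U/y/R, Stay/U/y/C, Stay/U/z/R, Stay/U/z/C} → row (5,2) (5,2) (5,2) (5,2) (5,2) (5,2)
That's 7 distinct rows out of 24 strategies.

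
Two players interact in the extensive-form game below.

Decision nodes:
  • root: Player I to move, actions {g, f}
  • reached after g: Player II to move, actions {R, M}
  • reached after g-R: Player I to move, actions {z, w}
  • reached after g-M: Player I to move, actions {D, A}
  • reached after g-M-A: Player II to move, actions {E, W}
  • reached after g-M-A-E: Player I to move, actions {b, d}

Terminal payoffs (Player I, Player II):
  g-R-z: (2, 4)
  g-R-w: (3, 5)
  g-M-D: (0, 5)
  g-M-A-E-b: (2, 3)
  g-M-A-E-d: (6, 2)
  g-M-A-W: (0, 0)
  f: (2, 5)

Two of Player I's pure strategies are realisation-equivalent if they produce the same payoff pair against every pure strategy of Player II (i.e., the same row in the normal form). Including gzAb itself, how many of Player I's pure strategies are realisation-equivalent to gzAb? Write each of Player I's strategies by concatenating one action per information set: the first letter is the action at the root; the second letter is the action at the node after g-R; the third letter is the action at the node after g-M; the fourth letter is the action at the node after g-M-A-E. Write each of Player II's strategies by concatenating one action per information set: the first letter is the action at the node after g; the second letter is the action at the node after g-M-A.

1

Row for gzAb (columns RE, RW, ME, MW): (2,4) (2,4) (2,3) (0,0).
Every one of Player I's information sets is on the play path for some reply by Player II when Player I follows gzAb.
Changing the action at any of them therefore changes at least one column, so only gzAb itself gives this row.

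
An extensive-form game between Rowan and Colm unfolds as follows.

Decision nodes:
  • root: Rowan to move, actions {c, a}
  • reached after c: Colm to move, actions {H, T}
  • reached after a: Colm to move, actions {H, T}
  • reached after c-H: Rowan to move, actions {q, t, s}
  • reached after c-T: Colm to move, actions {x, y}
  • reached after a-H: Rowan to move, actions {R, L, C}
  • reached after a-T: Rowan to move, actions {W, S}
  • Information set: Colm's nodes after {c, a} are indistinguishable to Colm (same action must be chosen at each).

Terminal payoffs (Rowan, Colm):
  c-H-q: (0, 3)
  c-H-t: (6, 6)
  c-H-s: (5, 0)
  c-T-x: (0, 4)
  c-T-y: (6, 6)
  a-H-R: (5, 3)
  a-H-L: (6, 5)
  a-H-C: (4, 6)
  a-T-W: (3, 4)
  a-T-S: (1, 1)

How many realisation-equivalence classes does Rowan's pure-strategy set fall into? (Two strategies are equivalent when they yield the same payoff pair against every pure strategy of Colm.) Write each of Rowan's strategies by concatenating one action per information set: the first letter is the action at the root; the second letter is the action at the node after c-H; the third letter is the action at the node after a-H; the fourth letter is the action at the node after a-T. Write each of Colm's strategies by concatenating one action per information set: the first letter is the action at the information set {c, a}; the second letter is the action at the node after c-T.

9

Rowan has 36 pure strategies: cqRW, cqRS, cqLW, cqLS, cqCW, cqCS, ctRW, ctRS, ctLW, ctLS, ctCW, ctCS, csRW, csRS, csLW, csLS, csCW, csCS, aqRW, aqRS, aqLW, aqLS, aqCW, aqCS, atRW, atRS, atLW, atLS, atCW, atCS, asRW, asRS, asLW, asLS, asCW, asCS. Columns: Hx, Hy, Tx, Ty.
{cqRW, cqRS, cqLW, cqLS, cqCW, cqCS} → row (0,3) (0,3) (0,4) (6,6)
{ctRW, ctRS, ctLW, ctLS, ctCW, ctCS} → row (6,6) (6,6) (0,4) (6,6)
{csRW, csRS, csLW, csLS, csCW, csCS} → row (5,0) (5,0) (0,4) (6,6)
{aqRW, atRW, asRW} → row (5,3) (5,3) (3,4) (3,4)
{aqRS, atRS, asRS} → row (5,3) (5,3) (1,1) (1,1)
{aqLW, atLW, asLW} → row (6,5) (6,5) (3,4) (3,4)
{aqLS, atLS, asLS} → row (6,5) (6,5) (1,1) (1,1)
{aqCW, atCW, asCW} → row (4,6) (4,6) (3,4) (3,4)
{aqCS, atCS, asCS} → row (4,6) (4,6) (1,1) (1,1)
That's 9 distinct rows out of 36 strategies.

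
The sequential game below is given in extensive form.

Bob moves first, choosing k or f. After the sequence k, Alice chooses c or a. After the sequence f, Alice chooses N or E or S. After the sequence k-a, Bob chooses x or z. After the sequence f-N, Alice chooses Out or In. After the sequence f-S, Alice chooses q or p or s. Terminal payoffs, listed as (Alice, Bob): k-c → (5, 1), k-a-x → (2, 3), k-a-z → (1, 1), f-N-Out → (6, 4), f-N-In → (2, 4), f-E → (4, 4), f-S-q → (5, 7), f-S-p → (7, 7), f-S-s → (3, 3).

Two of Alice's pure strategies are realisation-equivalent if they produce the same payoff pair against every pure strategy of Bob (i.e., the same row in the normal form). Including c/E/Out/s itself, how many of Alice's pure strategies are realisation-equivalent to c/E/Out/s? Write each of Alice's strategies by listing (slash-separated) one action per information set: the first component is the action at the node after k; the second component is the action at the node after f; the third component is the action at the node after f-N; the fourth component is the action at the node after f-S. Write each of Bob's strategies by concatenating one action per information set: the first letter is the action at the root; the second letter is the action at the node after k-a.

Row for c/E/Out/s (columns kx, kz, fx, fz): (5,1) (5,1) (4,4) (4,4).
Under c/E/Out/s, Alice's choice at the node after f-N and at the node after f-S can never be reached regardless of what Bob does, so varying those choices leaves every outcome unchanged.
Holding the reachable choices fixed and varying the unreachable ones freely already gives 2 × 3 = 6 equivalent strategies.
No other strategy reproduces this row, so those 6 are the full class: c/E/Out/q, c/E/Out/p, c/E/Out/s, c/E/In/q, c/E/In/p, c/E/In/s.

6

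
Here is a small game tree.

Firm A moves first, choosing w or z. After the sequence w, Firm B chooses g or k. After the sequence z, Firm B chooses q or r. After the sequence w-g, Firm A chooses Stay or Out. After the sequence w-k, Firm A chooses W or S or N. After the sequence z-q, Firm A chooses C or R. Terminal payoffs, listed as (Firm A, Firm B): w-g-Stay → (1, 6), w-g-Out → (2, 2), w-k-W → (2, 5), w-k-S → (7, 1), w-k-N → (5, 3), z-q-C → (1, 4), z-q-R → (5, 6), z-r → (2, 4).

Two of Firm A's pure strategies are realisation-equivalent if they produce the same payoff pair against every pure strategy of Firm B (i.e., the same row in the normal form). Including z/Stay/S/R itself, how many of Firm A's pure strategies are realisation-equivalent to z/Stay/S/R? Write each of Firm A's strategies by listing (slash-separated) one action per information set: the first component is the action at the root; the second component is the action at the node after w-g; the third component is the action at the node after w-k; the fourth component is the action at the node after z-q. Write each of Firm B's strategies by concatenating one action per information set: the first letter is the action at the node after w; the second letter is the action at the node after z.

6

Row for z/Stay/S/R (columns gq, gr, kq, kr): (5,6) (2,4) (5,6) (2,4).
Under z/Stay/S/R, Firm A's choice at the node after w-g and at the node after w-k can never be reached regardless of what Firm B does, so varying those choices leaves every outcome unchanged.
Holding the reachable choices fixed and varying the unreachable ones freely already gives 2 × 3 = 6 equivalent strategies.
No other strategy reproduces this row, so those 6 are the full class: z/Stay/W/R, z/Stay/S/R, z/Stay/N/R, z/Out/W/R, z/Out/S/R, z/Out/N/R.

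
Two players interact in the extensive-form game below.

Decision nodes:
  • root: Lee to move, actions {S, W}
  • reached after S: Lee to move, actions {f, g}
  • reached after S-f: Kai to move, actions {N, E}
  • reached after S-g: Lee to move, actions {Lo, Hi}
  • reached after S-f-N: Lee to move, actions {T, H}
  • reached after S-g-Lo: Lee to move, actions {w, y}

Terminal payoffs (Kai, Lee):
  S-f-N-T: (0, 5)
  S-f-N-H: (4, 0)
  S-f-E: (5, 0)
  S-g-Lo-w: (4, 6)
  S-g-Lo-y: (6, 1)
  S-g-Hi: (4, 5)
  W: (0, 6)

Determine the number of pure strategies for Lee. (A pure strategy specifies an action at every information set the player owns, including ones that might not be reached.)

32

Lee owns the root with actions {S, W} — two choices.
Lee owns the node after S with actions {f, g} — two choices.
Lee owns the node after S-g with actions {Lo, Hi} — two choices.
Lee owns the node after S-f-N with actions {T, H} — two choices.
Lee owns the node after S-g-Lo with actions {w, y} — two choices.
A pure strategy fixes one action at each information set independently, so the count is the product 2 × 2 × 2 × 2 × 2 = 32.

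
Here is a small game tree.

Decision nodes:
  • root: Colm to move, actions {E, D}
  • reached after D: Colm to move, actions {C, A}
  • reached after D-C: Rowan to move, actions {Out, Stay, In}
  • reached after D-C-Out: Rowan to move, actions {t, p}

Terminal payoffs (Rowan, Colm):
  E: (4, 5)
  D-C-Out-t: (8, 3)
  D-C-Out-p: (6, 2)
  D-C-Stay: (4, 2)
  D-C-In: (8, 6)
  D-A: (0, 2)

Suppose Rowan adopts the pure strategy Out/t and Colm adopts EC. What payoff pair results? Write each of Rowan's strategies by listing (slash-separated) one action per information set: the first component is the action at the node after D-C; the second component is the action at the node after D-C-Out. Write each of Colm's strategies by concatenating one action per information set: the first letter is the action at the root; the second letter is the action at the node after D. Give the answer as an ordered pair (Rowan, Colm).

(4, 5)

Trace the play path from the root:
  Colm plays E
→ terminal payoff (4, 5).
(Rowan's choice at the node after D-C is never reached on this path, so it doesn't affect the outcome.)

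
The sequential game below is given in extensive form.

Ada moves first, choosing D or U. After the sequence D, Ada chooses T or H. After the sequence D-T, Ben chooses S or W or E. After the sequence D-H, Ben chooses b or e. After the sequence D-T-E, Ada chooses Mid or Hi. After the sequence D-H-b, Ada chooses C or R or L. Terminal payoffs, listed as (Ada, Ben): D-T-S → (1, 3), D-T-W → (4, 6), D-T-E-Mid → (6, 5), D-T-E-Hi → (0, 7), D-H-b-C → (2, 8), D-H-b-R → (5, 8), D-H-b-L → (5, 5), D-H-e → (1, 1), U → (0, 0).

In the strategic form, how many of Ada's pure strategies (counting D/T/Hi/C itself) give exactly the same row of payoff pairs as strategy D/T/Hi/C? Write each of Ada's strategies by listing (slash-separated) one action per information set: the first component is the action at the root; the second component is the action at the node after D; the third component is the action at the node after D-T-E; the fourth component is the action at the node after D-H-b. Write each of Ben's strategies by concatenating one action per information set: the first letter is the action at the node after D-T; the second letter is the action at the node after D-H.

3

Row for D/T/Hi/C (columns Sb, Se, Wb, We, Eb, Ee): (1,3) (1,3) (4,6) (4,6) (0,7) (0,7).
Under D/T/Hi/C, Ada's choice at the node after D-H-b can never be reached regardless of what Ben does, so varying those choices leaves every outcome unchanged.
Holding the reachable choices fixed and varying the unreachable one freely already gives 3 equivalent strategies.
No other strategy reproduces this row, so those 3 are the full class: D/T/Hi/C, D/T/Hi/R, D/T/Hi/L.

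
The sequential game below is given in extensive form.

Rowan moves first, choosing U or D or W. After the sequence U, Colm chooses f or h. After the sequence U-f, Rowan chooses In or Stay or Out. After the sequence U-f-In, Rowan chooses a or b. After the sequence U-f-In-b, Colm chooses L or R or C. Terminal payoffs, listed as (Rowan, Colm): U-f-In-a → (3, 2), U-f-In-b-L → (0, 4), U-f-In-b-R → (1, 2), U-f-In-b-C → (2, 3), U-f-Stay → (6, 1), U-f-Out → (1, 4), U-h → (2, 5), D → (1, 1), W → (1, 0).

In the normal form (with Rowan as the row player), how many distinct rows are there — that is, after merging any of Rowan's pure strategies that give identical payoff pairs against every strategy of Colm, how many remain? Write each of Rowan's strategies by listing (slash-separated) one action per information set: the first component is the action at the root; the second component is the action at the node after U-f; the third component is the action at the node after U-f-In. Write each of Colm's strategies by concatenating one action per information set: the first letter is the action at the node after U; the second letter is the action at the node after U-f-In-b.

6

Rowan has 18 pure strategies: U/In/a, U/In/b, U/Stay/a, U/Stay/b, U/Out/a, U/Out/b, D/In/a, D/In/b, D/Stay/a, D/Stay/b, D/Out/a, D/Out/b, W/In/a, W/In/b, W/Stay/a, W/Stay/b, W/Out/a, W/Out/b. Columns: fL, fR, fC, hL, hR, hC.
{U/In/a} → row (3,2) (3,2) (3,2) (2,5) (2,5) (2,5)
{U/In/b} → row (0,4) (1,2) (2,3) (2,5) (2,5) (2,5)
{U/Stay/a, U/Stay/b} → row (6,1) (6,1) (6,1) (2,5) (2,5) (2,5)
{U/Out/a, U/Out/b} → row (1,4) (1,4) (1,4) (2,5) (2,5) (2,5)
{D/In/a, D/In/b, D/Stay/a, D/Stay/b, D/Out/a, D/Out/b} → row (1,1) (1,1) (1,1) (1,1) (1,1) (1,1)
{W/In/a, W/In/b, W/Stay/a, W/Stay/b, W/Out/a, W/Out/b} → row (1,0) (1,0) (1,0) (1,0) (1,0) (1,0)
That's 6 distinct rows out of 18 strategies.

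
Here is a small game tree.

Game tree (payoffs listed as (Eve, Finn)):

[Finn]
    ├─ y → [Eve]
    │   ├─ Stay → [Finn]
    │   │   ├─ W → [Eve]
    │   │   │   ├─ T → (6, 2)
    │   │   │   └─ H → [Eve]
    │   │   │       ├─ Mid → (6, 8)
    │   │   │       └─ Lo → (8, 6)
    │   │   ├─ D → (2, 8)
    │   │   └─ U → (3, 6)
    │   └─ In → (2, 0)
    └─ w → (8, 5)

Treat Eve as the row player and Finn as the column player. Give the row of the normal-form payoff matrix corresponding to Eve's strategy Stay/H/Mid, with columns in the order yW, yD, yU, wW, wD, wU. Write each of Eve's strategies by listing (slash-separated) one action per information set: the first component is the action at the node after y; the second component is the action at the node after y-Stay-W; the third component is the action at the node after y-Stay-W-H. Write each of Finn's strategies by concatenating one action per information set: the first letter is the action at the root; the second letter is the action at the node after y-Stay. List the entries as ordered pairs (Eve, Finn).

(6,8) (2,8) (3,6) (8,5) (8,5) (8,5)

vs yW: Finn plays y → Eve plays Stay at [y] → Finn plays W at [y-Stay] → Eve plays H at [y-Stay-W] → Eve plays Mid at [y-Stay-W-H] → (6, 8)
vs yD: Finn plays y → Eve plays Stay at [y] → Finn plays D at [y-Stay] → (2, 8)
vs yU: Finn plays y → Eve plays Stay at [y] → Finn plays U at [y-Stay] → (3, 6)
vs wW: Finn plays w → (8, 5)
vs wD: Finn plays w → (8, 5)
vs wU: Finn plays w → (8, 5)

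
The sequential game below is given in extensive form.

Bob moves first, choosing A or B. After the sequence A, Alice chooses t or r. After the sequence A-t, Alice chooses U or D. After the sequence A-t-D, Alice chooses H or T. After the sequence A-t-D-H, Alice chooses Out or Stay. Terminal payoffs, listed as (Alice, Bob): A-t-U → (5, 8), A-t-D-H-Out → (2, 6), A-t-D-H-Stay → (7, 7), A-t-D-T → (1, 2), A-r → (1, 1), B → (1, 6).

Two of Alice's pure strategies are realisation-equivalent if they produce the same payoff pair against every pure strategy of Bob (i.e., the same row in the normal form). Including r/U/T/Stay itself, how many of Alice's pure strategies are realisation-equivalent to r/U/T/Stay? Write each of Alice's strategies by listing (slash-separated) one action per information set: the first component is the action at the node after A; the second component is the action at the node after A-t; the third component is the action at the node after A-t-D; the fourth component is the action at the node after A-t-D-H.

Row for r/U/T/Stay (columns A, B): (1,1) (1,6).
Under r/U/T/Stay, Alice's choice at the node after A-t and at the node after A-t-D and at the node after A-t-D-H can never be reached regardless of what Bob does, so varying those choices leaves every outcome unchanged.
Holding the reachable choices fixed and varying the unreachable ones freely already gives 2 × 2 × 2 = 8 equivalent strategies.
No other strategy reproduces this row, so those 8 are the full class: r/U/H/Out, r/U/H/Stay, r/U/T/Out, r/U/T/Stay, r/D/H/Out, r/D/H/Stay, r/D/T/Out, r/D/T/Stay.

8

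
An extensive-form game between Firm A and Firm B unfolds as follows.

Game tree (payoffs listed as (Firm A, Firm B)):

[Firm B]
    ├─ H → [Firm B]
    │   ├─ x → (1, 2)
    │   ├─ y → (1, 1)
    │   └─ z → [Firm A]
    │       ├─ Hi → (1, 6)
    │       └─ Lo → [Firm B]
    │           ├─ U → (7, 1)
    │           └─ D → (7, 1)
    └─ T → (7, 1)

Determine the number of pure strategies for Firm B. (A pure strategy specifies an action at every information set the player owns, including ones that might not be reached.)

Firm B owns the root with actions {H, T} — two choices.
Firm B owns the node after H with actions {x, y, z} — three choices.
Firm B owns the node after H-z-Lo with actions {U, D} — two choices.
A pure strategy fixes one action at each information set independently, so the count is the product 2 × 3 × 2 = 12.

12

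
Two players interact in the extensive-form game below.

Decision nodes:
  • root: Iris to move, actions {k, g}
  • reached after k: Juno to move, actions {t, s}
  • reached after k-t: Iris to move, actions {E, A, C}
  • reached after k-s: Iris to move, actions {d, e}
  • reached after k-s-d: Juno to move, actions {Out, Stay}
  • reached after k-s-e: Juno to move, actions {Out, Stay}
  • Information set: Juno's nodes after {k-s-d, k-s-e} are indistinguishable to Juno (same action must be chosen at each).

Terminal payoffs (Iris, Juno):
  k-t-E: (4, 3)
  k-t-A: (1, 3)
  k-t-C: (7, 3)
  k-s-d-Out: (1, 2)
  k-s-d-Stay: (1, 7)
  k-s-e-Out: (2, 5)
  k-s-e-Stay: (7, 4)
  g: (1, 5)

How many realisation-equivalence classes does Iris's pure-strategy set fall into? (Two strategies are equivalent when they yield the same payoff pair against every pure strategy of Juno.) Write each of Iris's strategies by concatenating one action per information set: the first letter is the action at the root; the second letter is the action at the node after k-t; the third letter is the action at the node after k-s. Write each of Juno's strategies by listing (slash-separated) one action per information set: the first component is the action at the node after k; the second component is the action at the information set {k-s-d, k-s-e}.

7

Iris has 12 pure strategies: kEd, kEe, kAd, kAe, kCd, kCe, gEd, gEe, gAd, gAe, gCd, gCe. Columns: t/Out, t/Stay, s/Out, s/Stay.
{kEd} → row (4,3) (4,3) (1,2) (1,7)
{kEe} → row (4,3) (4,3) (2,5) (7,4)
{kAd} → row (1,3) (1,3) (1,2) (1,7)
{kAe} → row (1,3) (1,3) (2,5) (7,4)
{kCd} → row (7,3) (7,3) (1,2) (1,7)
{kCe} → row (7,3) (7,3) (2,5) (7,4)
{gEd, gEe, gAd, gAe, gCd, gCe} → row (1,5) (1,5) (1,5) (1,5)
That's 7 distinct rows out of 12 strategies.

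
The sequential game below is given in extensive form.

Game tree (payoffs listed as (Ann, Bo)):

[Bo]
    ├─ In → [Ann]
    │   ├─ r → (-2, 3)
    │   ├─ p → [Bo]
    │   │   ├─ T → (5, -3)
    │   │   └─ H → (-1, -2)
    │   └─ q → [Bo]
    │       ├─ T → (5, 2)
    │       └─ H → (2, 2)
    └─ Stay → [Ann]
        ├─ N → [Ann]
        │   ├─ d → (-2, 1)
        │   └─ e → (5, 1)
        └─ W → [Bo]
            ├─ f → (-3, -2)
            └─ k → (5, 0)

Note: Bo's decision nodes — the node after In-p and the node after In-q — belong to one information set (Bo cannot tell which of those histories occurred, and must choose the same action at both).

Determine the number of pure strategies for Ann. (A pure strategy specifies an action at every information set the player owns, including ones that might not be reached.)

Ann owns the node after In with actions {r, p, q} — three choices.
Ann owns the node after Stay with actions {N, W} — two choices.
Ann owns the node after Stay-N with actions {d, e} — two choices.
A pure strategy fixes one action at each information set independently, so the count is the product 3 × 2 × 2 = 12.

12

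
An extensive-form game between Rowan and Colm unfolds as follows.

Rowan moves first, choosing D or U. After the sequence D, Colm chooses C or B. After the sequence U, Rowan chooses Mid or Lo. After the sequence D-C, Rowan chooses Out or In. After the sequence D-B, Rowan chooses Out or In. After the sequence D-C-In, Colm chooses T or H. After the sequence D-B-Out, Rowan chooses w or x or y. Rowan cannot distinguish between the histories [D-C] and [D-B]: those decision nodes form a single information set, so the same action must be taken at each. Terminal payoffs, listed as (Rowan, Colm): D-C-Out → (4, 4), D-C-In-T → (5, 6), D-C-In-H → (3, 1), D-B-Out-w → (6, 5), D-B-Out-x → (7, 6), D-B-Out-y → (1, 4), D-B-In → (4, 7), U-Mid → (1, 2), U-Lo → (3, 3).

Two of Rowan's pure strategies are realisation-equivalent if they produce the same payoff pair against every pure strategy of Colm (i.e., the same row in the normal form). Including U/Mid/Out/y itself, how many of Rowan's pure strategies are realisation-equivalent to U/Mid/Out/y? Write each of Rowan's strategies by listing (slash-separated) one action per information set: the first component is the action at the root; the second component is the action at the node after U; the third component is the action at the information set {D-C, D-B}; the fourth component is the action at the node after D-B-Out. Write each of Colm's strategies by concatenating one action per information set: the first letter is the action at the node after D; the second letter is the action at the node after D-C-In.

Row for U/Mid/Out/y (columns CT, CH, BT, BH): (1,2) (1,2) (1,2) (1,2).
Under U/Mid/Out/y, Rowan's choice at the information set {D-C, D-B} and at the node after D-B-Out can never be reached regardless of what Colm does, so varying those choices leaves every outcome unchanged.
Holding the reachable choices fixed and varying the unreachable ones freely already gives 2 × 3 = 6 equivalent strategies.
No other strategy reproduces this row, so those 6 are the full class: U/Mid/Out/w, U/Mid/Out/x, U/Mid/Out/y, U/Mid/In/w, U/Mid/In/x, U/Mid/In/y.

6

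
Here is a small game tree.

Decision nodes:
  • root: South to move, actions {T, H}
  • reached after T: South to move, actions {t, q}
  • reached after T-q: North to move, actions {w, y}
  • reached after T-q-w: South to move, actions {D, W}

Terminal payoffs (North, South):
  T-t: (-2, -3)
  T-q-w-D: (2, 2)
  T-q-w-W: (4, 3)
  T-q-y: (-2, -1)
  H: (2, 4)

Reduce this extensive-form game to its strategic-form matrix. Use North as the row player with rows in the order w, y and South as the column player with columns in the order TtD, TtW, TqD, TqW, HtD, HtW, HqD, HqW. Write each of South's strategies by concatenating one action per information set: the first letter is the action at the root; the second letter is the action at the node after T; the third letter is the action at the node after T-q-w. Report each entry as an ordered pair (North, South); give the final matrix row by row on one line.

Row w: TtD→(-2,-3), TtW→(-2,-3), TqD→(2,2), TqW→(4,3), HtD→(2,4), HtW→(2,4), HqD→(2,4), HqW→(2,4)
Row y: TtD→(-2,-3), TtW→(-2,-3), TqD→(-2,-1), TqW→(-2,-1), HtD→(2,4), HtW→(2,4), HqD→(2,4), HqW→(2,4)

w: (-2,-3) (-2,-3) (2,2) (4,3) (2,4) (2,4) (2,4) (2,4) | y: (-2,-3) (-2,-3) (-2,-1) (-2,-1) (2,4) (2,4) (2,4) (2,4)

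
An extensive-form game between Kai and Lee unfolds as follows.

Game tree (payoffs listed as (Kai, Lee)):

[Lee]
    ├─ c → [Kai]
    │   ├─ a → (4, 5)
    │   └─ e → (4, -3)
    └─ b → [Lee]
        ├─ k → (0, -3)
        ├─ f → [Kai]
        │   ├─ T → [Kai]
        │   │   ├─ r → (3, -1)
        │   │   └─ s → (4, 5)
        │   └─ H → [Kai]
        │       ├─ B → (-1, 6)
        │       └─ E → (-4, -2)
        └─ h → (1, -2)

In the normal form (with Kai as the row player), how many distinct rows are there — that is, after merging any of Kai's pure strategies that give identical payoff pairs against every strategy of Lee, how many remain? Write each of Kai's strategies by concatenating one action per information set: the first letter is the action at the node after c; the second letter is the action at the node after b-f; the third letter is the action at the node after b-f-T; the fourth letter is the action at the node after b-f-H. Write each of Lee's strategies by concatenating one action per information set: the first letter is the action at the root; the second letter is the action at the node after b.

Kai has 16 pure strategies: aTrB, aTrE, aTsB, aTsE, aHrB, aHrE, aHsB, aHsE, eTrB, eTrE, eTsB, eTsE, eHrB, eHrE, eHsB, eHsE. Columns: ck, cf, ch, bk, bf, bh.
{aTrB, aTrE} → row (4,5) (4,5) (4,5) (0,-3) (3,-1) (1,-2)
{aTsB, aTsE} → row (4,5) (4,5) (4,5) (0,-3) (4,5) (1,-2)
{aHrB, aHsB} → row (4,5) (4,5) (4,5) (0,-3) (-1,6) (1,-2)
{aHrE, aHsE} → row (4,5) (4,5) (4,5) (0,-3) (-4,-2) (1,-2)
{eTrB, eTrE} → row (4,-3) (4,-3) (4,-3) (0,-3) (3,-1) (1,-2)
{eTsB, eTsE} → row (4,-3) (4,-3) (4,-3) (0,-3) (4,5) (1,-2)
{eHrB, eHsB} → row (4,-3) (4,-3) (4,-3) (0,-3) (-1,6) (1,-2)
{eHrE, eHsE} → row (4,-3) (4,-3) (4,-3) (0,-3) (-4,-2) (1,-2)
That's 8 distinct rows out of 16 strategies.

8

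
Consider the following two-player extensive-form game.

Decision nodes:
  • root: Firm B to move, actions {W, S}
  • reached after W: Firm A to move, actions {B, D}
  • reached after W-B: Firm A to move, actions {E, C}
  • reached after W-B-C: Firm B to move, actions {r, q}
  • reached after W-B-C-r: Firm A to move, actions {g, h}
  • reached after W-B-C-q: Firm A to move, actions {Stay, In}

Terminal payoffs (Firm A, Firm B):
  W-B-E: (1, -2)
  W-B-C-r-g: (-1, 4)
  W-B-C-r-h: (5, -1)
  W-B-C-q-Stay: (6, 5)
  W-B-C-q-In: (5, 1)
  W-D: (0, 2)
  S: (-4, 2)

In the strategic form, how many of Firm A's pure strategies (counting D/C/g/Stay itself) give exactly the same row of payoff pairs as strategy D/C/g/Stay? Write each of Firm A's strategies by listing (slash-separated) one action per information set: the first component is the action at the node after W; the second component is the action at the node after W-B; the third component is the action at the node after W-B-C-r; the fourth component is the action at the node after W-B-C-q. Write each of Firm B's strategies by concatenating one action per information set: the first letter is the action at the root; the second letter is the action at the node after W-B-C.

8

Row for D/C/g/Stay (columns Wr, Wq, Sr, Sq): (0,2) (0,2) (-4,2) (-4,2).
Under D/C/g/Stay, Firm A's choice at the node after W-B and at the node after W-B-C-r and at the node after W-B-C-q can never be reached regardless of what Firm B does, so varying those choices leaves every outcome unchanged.
Holding the reachable choices fixed and varying the unreachable ones freely already gives 2 × 2 × 2 = 8 equivalent strategies.
No other strategy reproduces this row, so those 8 are the full class: D/E/g/Stay, D/E/g/In, D/E/h/Stay, D/E/h/In, D/C/g/Stay, D/C/g/In, D/C/h/Stay, D/C/h/In.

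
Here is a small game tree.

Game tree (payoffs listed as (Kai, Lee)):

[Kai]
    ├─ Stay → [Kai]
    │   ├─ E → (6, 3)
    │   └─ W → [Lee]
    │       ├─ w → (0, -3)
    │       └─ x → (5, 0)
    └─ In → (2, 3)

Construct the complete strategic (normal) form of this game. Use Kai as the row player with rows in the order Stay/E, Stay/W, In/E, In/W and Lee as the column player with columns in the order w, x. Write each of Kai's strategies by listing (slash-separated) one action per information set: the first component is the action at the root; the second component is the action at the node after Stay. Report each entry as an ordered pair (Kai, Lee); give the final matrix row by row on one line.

Stay/E: (6,3) (6,3) | Stay/W: (0,-3) (5,0) | In/E: (2,3) (2,3) | In/W: (2,3) (2,3)

              w        x
Stay/E    (6,3)    (6,3)
Stay/W   (0,-3)    (5,0)
  In/E    (2,3)    (2,3)
  In/W    (2,3)    (2,3)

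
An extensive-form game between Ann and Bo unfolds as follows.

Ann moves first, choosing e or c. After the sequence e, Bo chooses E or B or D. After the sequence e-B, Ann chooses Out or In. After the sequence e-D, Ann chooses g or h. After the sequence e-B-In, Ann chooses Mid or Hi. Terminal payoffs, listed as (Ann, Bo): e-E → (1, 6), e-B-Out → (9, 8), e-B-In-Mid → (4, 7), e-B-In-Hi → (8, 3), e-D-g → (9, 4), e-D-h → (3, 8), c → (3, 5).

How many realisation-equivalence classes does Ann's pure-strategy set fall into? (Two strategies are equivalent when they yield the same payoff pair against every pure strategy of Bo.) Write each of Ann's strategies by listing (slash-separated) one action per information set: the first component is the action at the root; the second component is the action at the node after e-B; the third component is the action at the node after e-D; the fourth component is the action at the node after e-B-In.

7

Ann has 16 pure strategies: e/Out/g/Mid, e/Out/g/Hi, e/Out/h/Mid, e/Out/h/Hi, e/In/g/Mid, e/In/g/Hi, e/In/h/Mid, e/In/h/Hi, c/Out/g/Mid, c/Out/g/Hi, c/Out/h/Mid, c/Out/h/Hi, c/In/g/Mid, c/In/g/Hi, c/In/h/Mid, c/In/h/Hi. Columns: E, B, D.
{e/Out/g/Mid, e/Out/g/Hi} → row (1,6) (9,8) (9,4)
{e/Out/h/Mid, e/Out/h/Hi} → row (1,6) (9,8) (3,8)
{e/In/g/Mid} → row (1,6) (4,7) (9,4)
{e/In/g/Hi} → row (1,6) (8,3) (9,4)
{e/In/h/Mid} → row (1,6) (4,7) (3,8)
{e/In/h/Hi} → row (1,6) (8,3) (3,8)
{c/Out/g/Mid, c/Out/g/Hi, c/Out/h/Mid, c/Out/h/Hi, c/In/g/Mid, c/In/g/Hi, c/In/h/Mid, c/In/h/Hi} → row (3,5) (3,5) (3,5)
That's 7 distinct rows out of 16 strategies.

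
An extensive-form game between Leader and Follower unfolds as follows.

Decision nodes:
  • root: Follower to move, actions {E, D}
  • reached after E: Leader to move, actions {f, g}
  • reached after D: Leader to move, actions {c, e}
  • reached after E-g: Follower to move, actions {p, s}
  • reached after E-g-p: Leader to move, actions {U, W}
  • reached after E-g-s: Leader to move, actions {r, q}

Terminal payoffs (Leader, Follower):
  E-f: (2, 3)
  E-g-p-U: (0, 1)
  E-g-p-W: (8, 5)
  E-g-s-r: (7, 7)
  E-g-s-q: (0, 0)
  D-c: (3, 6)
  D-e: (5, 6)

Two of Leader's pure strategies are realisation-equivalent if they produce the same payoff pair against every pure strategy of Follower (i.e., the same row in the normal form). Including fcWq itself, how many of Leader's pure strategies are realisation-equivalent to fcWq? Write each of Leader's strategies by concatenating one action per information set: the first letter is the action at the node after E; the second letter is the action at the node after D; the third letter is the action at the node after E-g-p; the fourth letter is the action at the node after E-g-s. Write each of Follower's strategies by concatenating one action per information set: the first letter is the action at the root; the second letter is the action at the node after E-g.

Row for fcWq (columns Ep, Es, Dp, Ds): (2,3) (2,3) (3,6) (3,6).
Under fcWq, Leader's choice at the node after E-g-p and at the node after E-g-s can never be reached regardless of what Follower does, so varying those choices leaves every outcome unchanged.
Holding the reachable choices fixed and varying the unreachable ones freely already gives 2 × 2 = 4 equivalent strategies.
No other strategy reproduces this row, so those 4 are the full class: fcUr, fcUq, fcWr, fcWq.

4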